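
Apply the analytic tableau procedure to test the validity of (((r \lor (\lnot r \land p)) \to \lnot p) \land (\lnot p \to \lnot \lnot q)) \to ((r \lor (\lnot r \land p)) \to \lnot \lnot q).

Valid

Assume the negation and expand:
Initial set: {\lnot ((((r \lor (\lnot r \land p)) \to \lnot p) \land (\lnot p \to \lnot \lnot q)) \to ((r \lor (\lnot r \land p)) \to \lnot \lnot q))}.
\lnot ((((r \lor (\lnot r \land p)) \to \lnot p) \land (\lnot p \to \lnot \lnot q)) \to ((r \lor (\lnot r \land p)) \to \lnot \lnot q)): α-rule — add (((r \lor (\lnot r \land p)) \to \lnot p) \land (\lnot p \to \lnot \lnot q)), \lnot ((r \lor (\lnot r \land p)) \to \lnot \lnot q).
(((r \lor (\lnot r \land p)) \to \lnot p) \land (\lnot p \to \lnot \lnot q)): α-rule — add ((r \lor (\lnot r \land p)) \to \lnot p), (\lnot p \to \lnot \lnot q).
\lnot ((r \lor (\lnot r \land p)) \to \lnot \lnot q): α-rule — add (r \lor (\lnot r \land p)), \lnot \lnot \lnot q.
\lnot \lnot \lnot q: drop double negation, giving \lnot q.
((r \lor (\lnot r \land p)) \to \lnot p): β-rule — branch into \lnot (r \lor (\lnot r \land p))  //  \lnot p.
  branch 1 (add \lnot (r \lor (\lnot r \land p))):
    \lnot (r \lor (\lnot r \land p)): α-rule — add \lnot r, \lnot (\lnot r \land p).
    (\lnot p \to \lnot \lnot q): β-rule — branch into \lnot \lnot p  //  \lnot \lnot q.
      branch 1.1 (add \lnot \lnot p):
        (r \lor (\lnot r \land p)): β-rule — branch into r  //  (\lnot r \land p).
          branch 1.1.1 (add r):
            × closes — contains both r and \lnot r.
          branch 1.1.2 (add (\lnot r \land p)):
            (\lnot r \land p): α-rule — add \lnot r, p.
            \lnot (\lnot r \land p): β-rule — branch into \lnot \lnot r  //  \lnot p.
              branch 1.1.2.1 (add \lnot \lnot r):
                × closes — contains both r and \lnot r.
              branch 1.1.2.2 (add \lnot p):
                × closes — contains both p and \lnot p.
      branch 1.2 (add \lnot \lnot q):
        \lnot \lnot q: drop double negation, giving q.
        × closes — contains both q and \lnot q.
  branch 2 (add \lnot p):
    (\lnot p \to \lnot \lnot q): β-rule — branch into \lnot \lnot p  //  \lnot \lnot q.
      branch 2.1 (add \lnot \lnot p):
        × closes — contains both p and \lnot p.
      branch 2.2 (add \lnot \lnot q):
        \lnot \lnot q: drop double negation, giving q.
        × closes — contains both q and \lnot q.
All 6 branches close.
Every branch closed, so the negation is unsatisfiable and the formula is valid.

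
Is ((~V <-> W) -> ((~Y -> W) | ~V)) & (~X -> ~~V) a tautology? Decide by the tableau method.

Not valid

Assume the negation and expand:
Initial set: {~(((~V <-> W) -> ((~Y -> W) | ~V)) & (~X -> ~~V))}.
~(((~V <-> W) -> ((~Y -> W) | ~V)) & (~X -> ~~V)): β-rule — branch into ~((~V <-> W) -> ((~Y -> W) | ~V))  //  ~(~X -> ~~V).
  branch 1 (add ~((~V <-> W) -> ((~Y -> W) | ~V))):
    ~((~V <-> W) -> ((~Y -> W) | ~V)): α-rule — add (~V <-> W), ~((~Y -> W) | ~V).
    ~((~Y -> W) | ~V): α-rule — add ~(~Y -> W), ~~V.
    ~(~Y -> W): α-rule — add ~Y, ~W.
    (~V <-> W): β-rule — branch into ~V, W  //  ~~V, ~W.
      branch 1.1 (add ~V, W):
        × closes — contains both V and ~V.
      branch 1.2 (add ~~V, ~W):
        ○ open, literals {V=true, W=false, Y=false}.
  branch 2 (add ~(~X -> ~~V)):
    ~(~X -> ~~V): α-rule — add ~X, ~~~V.
    ~~~V: drop double negation, giving ~V.
    ○ open, literals {V=false, X=false}.
1 branch closed, 2 open.
An open branch gives a countermodel: V=true, W=false, Y=false (unmentioned atoms arbitrary); under it the original formula is false.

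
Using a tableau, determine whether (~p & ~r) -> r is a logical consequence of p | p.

Initial set: {(p | p); ~((~p & ~r) -> r)}.
~((~p & ~r) -> r): α-rule — add (~p & ~r), ~r.
(~p & ~r): α-rule — add ~p, ~r.
(p | p): β-rule — branch into p  //  p.
  branch 1 (add p):
    × closes — contains both p and ~p.
  branch 2 (add p):
    × closes — contains both p and ~p.
All 2 branches close.
Every branch closed, so the premises entail the conclusion.

Yes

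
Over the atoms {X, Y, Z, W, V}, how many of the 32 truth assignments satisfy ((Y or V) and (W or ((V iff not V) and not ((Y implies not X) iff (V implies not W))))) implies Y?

28

Initial set: {(((Y or V) and (W or ((V iff not V) and not ((Y implies not X) iff (V implies not W))))) implies Y)}.
(((Y or V) and (W or ((V iff not V) and not ((Y implies not X) iff (V implies not W))))) implies Y): β-rule — branch into not ((Y or V) and (W or ((V iff not V) and not ((Y implies not X) iff (V implies not W)))))  //  Y.
  branch 1 (add not ((Y or V) and (W or ((V iff not V) and not ((Y implies not X) iff (V implies not W)))))):
    not ((Y or V) and (W or ((V iff not V) and not ((Y implies not X) iff (V implies not W))))): β-rule — branch into not (Y or V)  //  not (W or ((V iff not V) and not ((Y implies not X) iff (V implies not W)))).
      branch 1.1 (add not (Y or V)):
        not (Y or V): α-rule — add not Y, not V.
        ○ open, literals {V=false, Y=false}.
      branch 1.2 (add not (W or ((V iff not V) and not ((Y implies not X) iff (V implies not W))))):
        not (W or ((V iff not V) and not ((Y implies not X) iff (V implies not W)))): α-rule — add not W, not ((V iff not V) and not ((Y implies not X) iff (V implies not W))).
        not ((V iff not V) and not ((Y implies not X) iff (V implies not W))): β-rule — branch into not (V iff not V)  //  not not ((Y implies not X) iff (V implies not W)).
          branch 1.2.1 (add not (V iff not V)):
            not (V iff not V): β-rule — branch into V, not not V  //  not V, not V.
              branch 1.2.1.1 (add V, not not V):
                ○ open, literals {V=true, W=false}.
              branch 1.2.1.2 (add not V, not V):
                ○ open, literals {V=false, W=false}.
          branch 1.2.2 (add not not ((Y implies not X) iff (V implies not W))):
            not not ((Y implies not X) iff (V implies not W)): β-rule — branch into (Y implies not X), (V implies not W)  //  not (Y implies not X), not (V implies not W).
              branch 1.2.2.1 (add (Y implies not X), (V implies not W)):
                (Y implies not X): β-rule — branch into not Y  //  not X.
                  branch 1.2.2.1.1 (add not Y):
                    (V implies not W): β-rule — branch into not V  //  not W.
                      branch 1.2.2.1.1.1 (add not V):
                        ○ open, literals {V=false, W=false, Y=false}.
                      branch 1.2.2.1.1.2 (add not W):
                        ○ open, literals {W=false, Y=false}.
                  branch 1.2.2.1.2 (add not X):
                    (V implies not W): β-rule — branch into not V  //  not W.
                      branch 1.2.2.1.2.1 (add not V):
                        ○ open, literals {V=false, W=false, X=false}.
                      branch 1.2.2.1.2.2 (add not W):
                        ○ open, literals {W=false, X=false}.
              branch 1.2.2.2 (add not (Y implies not X), not (V implies not W)):
                not (Y implies not X): α-rule — add Y, not not X.
                not (V implies not W): α-rule — add V, not not W.
                × closes — contains both W and not W.
  branch 2 (add Y):
    ○ open, literals {Y=true}.
1 branch closed, 8 open.
Each open branch fixes some atoms; the unmentioned ones are free. Counting distinct full assignments: branch {V=false, Y=false} (X, Z, W) contributes 8 new; branch {V=true, W=false} (X, Y, Z) contributes 8 new; branch {V=false, W=false} (X, Y, Z) contributes 4 new; branch {V=false, W=false, Y=false} (X, Z) contributes 0 new; branch {W=false, Y=false} (X, Z, V) contributes 0 new; branch {V=false, W=false, X=false} (Y, Z) contributes 0 new; branch {W=false, X=false} (Y, Z, V) contributes 0 new; branch {Y=true} (X, Z, W, V) contributes 8 new. Total: 28.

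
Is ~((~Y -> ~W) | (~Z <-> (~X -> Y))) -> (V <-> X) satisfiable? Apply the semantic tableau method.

Initial set: {T (~((~Y -> ~W) | (~Z <-> (~X -> Y))) -> (V <-> X))}.
T (~((~Y -> ~W) | (~Z <-> (~X -> Y))) -> (V <-> X)): β-rule — branch into F ~((~Y -> ~W) | (~Z <-> (~X -> Y)))  //  T (V <-> X).
  branch 1 (add F ~((~Y -> ~W) | (~Z <-> (~X -> Y)))):
    F ~((~Y -> ~W) | (~Z <-> (~X -> Y))): β-rule — branch into T (~Y -> ~W)  //  T (~Z <-> (~X -> Y)).
      branch 1.1 (add T (~Y -> ~W)):
        T (~Y -> ~W): β-rule — branch into F ~Y  //  T ~W.
          branch 1.1.1 (add F ~Y):
            ○ open, literals {Y=true}.
          branch 1.1.2 (add T ~W):
            ○ open, literals {W=false}.
      branch 1.2 (add T (~Z <-> (~X -> Y))):
        T (~Z <-> (~X -> Y)): β-rule — branch into T ~Z, T (~X -> Y)  //  F ~Z, F (~X -> Y).
          branch 1.2.1 (add T ~Z, T (~X -> Y)):
            T (~X -> Y): β-rule — branch into F ~X  //  T Y.
              branch 1.2.1.1 (add F ~X):
                ○ open, literals {X=true, Z=false}.
              branch 1.2.1.2 (add T Y):
                ○ open, literals {Y=true, Z=false}.
          branch 1.2.2 (add F ~Z, F (~X -> Y)):
            F (~X -> Y): α-rule — add T ~X, F Y.
            ○ open, literals {X=false, Y=false, Z=true}.
  branch 2 (add T (V <-> X)):
    T (V <-> X): β-rule — branch into T V, T X  //  F V, F X.
      branch 2.1 (add T V, T X):
        ○ open, literals {V=true, X=true}.
      branch 2.2 (add F V, F X):
        ○ open, literals {V=false, X=false}.
0 branches closed, 7 open.
An open branch gives a satisfying assignment: Y=true.

Satisfiable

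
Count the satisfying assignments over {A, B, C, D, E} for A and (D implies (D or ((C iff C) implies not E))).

Initial set: {(A and (D implies (D or ((C iff C) implies not E))))}.
(A and (D implies (D or ((C iff C) implies not E)))): α-rule — add A, (D implies (D or ((C iff C) implies not E))).
(D implies (D or ((C iff C) implies not E))): β-rule — branch into not D  //  (D or ((C iff C) implies not E)).
  branch 1 (add not D):
    ○ open, literals {A=1, D=0}.
  branch 2 (add (D or ((C iff C) implies not E))):
    (D or ((C iff C) implies not E)): β-rule — branch into D  //  ((C iff C) implies not E).
      branch 2.1 (add D):
        ○ open, literals {A=1, D=1}.
      branch 2.2 (add ((C iff C) implies not E)):
        ((C iff C) implies not E): β-rule — branch into not (C iff C)  //  not E.
          branch 2.2.1 (add not (C iff C)):
            not (C iff C): β-rule — branch into C, not C  //  not C, C.
              branch 2.2.1.1 (add C, not C):
                × closes — contains both C and not C.
              branch 2.2.1.2 (add not C, C):
                × closes — contains both C and not C.
          branch 2.2.2 (add not E):
            ○ open, literals {A=1, E=0}.
2 branches closed, 3 open.
Each open branch fixes some atoms; the unmentioned ones are free. Counting distinct full assignments: branch {A=1, D=0} (B, C, E) contributes 8 new; branch {A=1, D=1} (B, C, E) contributes 8 new; branch {A=1, E=0} (B, C, D) contributes 0 new. Total: 16.

16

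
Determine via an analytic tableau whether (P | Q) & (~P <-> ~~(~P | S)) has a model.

Satisfiable

Initial set: {((P | Q) & (~P <-> ~~(~P | S)))}.
((P | Q) & (~P <-> ~~(~P | S))): α-rule — add (P | Q), (~P <-> ~~(~P | S)).
(P | Q): β-rule — branch into P  //  Q.
  branch 1 (add P):
    (~P <-> ~~(~P | S)): β-rule — branch into ~P, ~~(~P | S)  //  ~~P, ~~~(~P | S).
      branch 1.1 (add ~P, ~~(~P | S)):
        × closes — contains both P and ~P.
      branch 1.2 (add ~~P, ~~~(~P | S)):
        ~~~(~P | S): drop double negation, giving ~(~P | S).
        ~(~P | S): α-rule — add ~~P, ~S.
        ○ open, literals {P=T, S=F}.
  branch 2 (add Q):
    (~P <-> ~~(~P | S)): β-rule — branch into ~P, ~~(~P | S)  //  ~~P, ~~~(~P | S).
      branch 2.1 (add ~P, ~~(~P | S)):
        ~~(~P | S): drop double negation, giving (~P | S).
        (~P | S): β-rule — branch into ~P  //  S.
          branch 2.1.1 (add ~P):
            ○ open, literals {P=F, Q=T}.
          branch 2.1.2 (add S):
            ○ open, literals {P=F, Q=T, S=T}.
      branch 2.2 (add ~~P, ~~~(~P | S)):
        ~~~(~P | S): drop double negation, giving ~(~P | S).
        ~(~P | S): α-rule — add ~~P, ~S.
        ○ open, literals {P=T, Q=T, S=F}.
1 branch closed, 4 open.
An open branch gives a satisfying assignment: P=T, S=F.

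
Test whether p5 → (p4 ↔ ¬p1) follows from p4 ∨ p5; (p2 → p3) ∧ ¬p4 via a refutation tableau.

No

Initial set: {T (p4 ∨ p5); T ((p2 → p3) ∧ ¬p4); F (p5 → (p4 ↔ ¬p1))}.
T ((p2 → p3) ∧ ¬p4): α-rule — add T (p2 → p3), T ¬p4.
F (p5 → (p4 ↔ ¬p1)): α-rule — add T p5, F (p4 ↔ ¬p1).
T (p4 ∨ p5): β-rule — branch into T p4  //  T p5.
  branch 1 (add T p4):
    × closes — contains both p4 and ¬p4.
  branch 2 (add T p5):
    T (p2 → p3): β-rule — branch into F p2  //  T p3.
      branch 2.1 (add F p2):
        F (p4 ↔ ¬p1): β-rule — branch into T p4, F ¬p1  //  F p4, T ¬p1.
          branch 2.1.1 (add T p4, F ¬p1):
            × closes — contains both p4 and ¬p4.
          branch 2.1.2 (add F p4, T ¬p1):
            ○ open, literals {p1=F, p2=F, p4=F, p5=T}.
      branch 2.2 (add T p3):
        F (p4 ↔ ¬p1): β-rule — branch into T p4, F ¬p1  //  F p4, T ¬p1.
          branch 2.2.1 (add T p4, F ¬p1):
            × closes — contains both p4 and ¬p4.
          branch 2.2.2 (add F p4, T ¬p1):
            ○ open, literals {p1=F, p3=T, p4=F, p5=T}.
3 branches closed, 2 open.
An open branch gives a countermodel: p1=F, p2=F, p4=F, p5=T (unmentioned atoms arbitrary); the premises hold there but the conclusion fails.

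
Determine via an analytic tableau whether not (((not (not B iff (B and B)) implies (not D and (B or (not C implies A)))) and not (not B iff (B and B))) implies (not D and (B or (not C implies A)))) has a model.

Unsatisfiable

Initial set: {not (((not (not B iff (B and B)) implies (not D and (B or (not C implies A)))) and not (not B iff (B and B))) implies (not D and (B or (not C implies A))))}.
not (((not (not B iff (B and B)) implies (not D and (B or (not C implies A)))) and not (not B iff (B and B))) implies (not D and (B or (not C implies A)))): α-rule — add ((not (not B iff (B and B)) implies (not D and (B or (not C implies A)))) and not (not B iff (B and B))), not (not D and (B or (not C implies A))).
((not (not B iff (B and B)) implies (not D and (B or (not C implies A)))) and not (not B iff (B and B))): α-rule — add (not (not B iff (B and B)) implies (not D and (B or (not C implies A)))), not (not B iff (B and B)).
not (not D and (B or (not C implies A))): β-rule — branch into not not D  //  not (B or (not C implies A)).
  branch 1 (add not not D):
    (not (not B iff (B and B)) implies (not D and (B or (not C implies A)))): β-rule — branch into not not (not B iff (B and B))  //  (not D and (B or (not C implies A))).
      branch 1.1 (add not not (not B iff (B and B))):
        not (not B iff (B and B)): β-rule — branch into not B, not (B and B)  //  not not B, (B and B).
          branch 1.1.1 (add not B, not (B and B)):
            not not (not B iff (B and B)): β-rule — branch into not B, (B and B)  //  not not B, not (B and B).
              branch 1.1.1.1 (add not B, (B and B)):
                (B and B): α-rule — add B, B.
                × closes — contains both B and not B.
              branch 1.1.1.2 (add not not B, not (B and B)):
                × closes — contains both B and not B.
          branch 1.1.2 (add not not B, (B and B)):
            (B and B): α-rule — add B, B.
            not not (not B iff (B and B)): β-rule — branch into not B, (B and B)  //  not not B, not (B and B).
              branch 1.1.2.1 (add not B, (B and B)):
                × closes — contains both B and not B.
              branch 1.1.2.2 (add not not B, not (B and B)):
                not (B and B): β-rule — branch into not B  //  not B.
                  branch 1.1.2.2.1 (add not B):
                    × closes — contains both B and not B.
                  branch 1.1.2.2.2 (add not B):
                    × closes — contains both B and not B.
      branch 1.2 (add (not D and (B or (not C implies A)))):
        (not D and (B or (not C implies A))): α-rule — add not D, (B or (not C implies A)).
        × closes — contains both D and not D.
  branch 2 (add not (B or (not C implies A))):
    not (B or (not C implies A)): α-rule — add not B, not (not C implies A).
    not (not C implies A): α-rule — add not C, not A.
    (not (not B iff (B and B)) implies (not D and (B or (not C implies A)))): β-rule — branch into not not (not B iff (B and B))  //  (not D and (B or (not C implies A))).
      branch 2.1 (add not not (not B iff (B and B))):
        not (not B iff (B and B)): β-rule — branch into not B, not (B and B)  //  not not B, (B and B).
          branch 2.1.1 (add not B, not (B and B)):
            not not (not B iff (B and B)): β-rule — branch into not B, (B and B)  //  not not B, not (B and B).
              branch 2.1.1.1 (add not B, (B and B)):
                (B and B): α-rule — add B, B.
                × closes — contains both B and not B.
              branch 2.1.1.2 (add not not B, not (B and B)):
                × closes — contains both B and not B.
          branch 2.1.2 (add not not B, (B and B)):
            × closes — contains both B and not B.
      branch 2.2 (add (not D and (B or (not C implies A)))):
        (not D and (B or (not C implies A))): α-rule — add not D, (B or (not C implies A)).
        not (not B iff (B and B)): β-rule — branch into not B, not (B and B)  //  not not B, (B and B).
          branch 2.2.1 (add not B, not (B and B)):
            (B or (not C implies A)): β-rule — branch into B  //  (not C implies A).
              branch 2.2.1.1 (add B):
                × closes — contains both B and not B.
              branch 2.2.1.2 (add (not C implies A)):
                not (B and B): β-rule — branch into not B  //  not B.
                  branch 2.2.1.2.1 (add not B):
                    (not C implies A): β-rule — branch into not not C  //  A.
                      branch 2.2.1.2.1.1 (add not not C):
                        × closes — contains both C and not C.
                      branch 2.2.1.2.1.2 (add A):
                        × closes — contains both A and not A.
                  branch 2.2.1.2.2 (add not B):
                    (not C implies A): β-rule — branch into not not C  //  A.
                      branch 2.2.1.2.2.1 (add not not C):
                        × closes — contains both C and not C.
                      branch 2.2.1.2.2.2 (add A):
                        × closes — contains both A and not A.
          branch 2.2.2 (add not not B, (B and B)):
            × closes — contains both B and not B.
All 15 branches close.
Every branch closed; the formula is unsatisfiable.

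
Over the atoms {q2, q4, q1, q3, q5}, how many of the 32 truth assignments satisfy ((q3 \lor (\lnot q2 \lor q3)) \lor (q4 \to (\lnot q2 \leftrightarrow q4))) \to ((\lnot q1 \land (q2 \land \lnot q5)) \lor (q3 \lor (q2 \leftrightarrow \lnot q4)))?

Initial set: {(((q3 \lor (\lnot q2 \lor q3)) \lor (q4 \to (\lnot q2 \leftrightarrow q4))) \to ((\lnot q1 \land (q2 \land \lnot q5)) \lor (q3 \lor (q2 \leftrightarrow \lnot q4))))}.
(((q3 \lor (\lnot q2 \lor q3)) \lor (q4 \to (\lnot q2 \leftrightarrow q4))) \to ((\lnot q1 \land (q2 \land \lnot q5)) \lor (q3 \lor (q2 \leftrightarrow \lnot q4)))): β-rule — branch into \lnot ((q3 \lor (\lnot q2 \lor q3)) \lor (q4 \to (\lnot q2 \leftrightarrow q4)))  //  ((\lnot q1 \land (q2 \land \lnot q5)) \lor (q3 \lor (q2 \leftrightarrow \lnot q4))).
  branch 1 (add \lnot ((q3 \lor (\lnot q2 \lor q3)) \lor (q4 \to (\lnot q2 \leftrightarrow q4)))):
    \lnot ((q3 \lor (\lnot q2 \lor q3)) \lor (q4 \to (\lnot q2 \leftrightarrow q4))): α-rule — add \lnot (q3 \lor (\lnot q2 \lor q3)), \lnot (q4 \to (\lnot q2 \leftrightarrow q4)).
    \lnot (q3 \lor (\lnot q2 \lor q3)): α-rule — add \lnot q3, \lnot (\lnot q2 \lor q3).
    \lnot (q4 \to (\lnot q2 \leftrightarrow q4)): α-rule — add q4, \lnot (\lnot q2 \leftrightarrow q4).
    \lnot (\lnot q2 \lor q3): α-rule — add \lnot \lnot q2, \lnot q3.
    \lnot (\lnot q2 \leftrightarrow q4): β-rule — branch into \lnot q2, \lnot q4  //  \lnot \lnot q2, q4.
      branch 1.1 (add \lnot q2, \lnot q4):
        × closes — contains both q2 and \lnot q2.
      branch 1.2 (add \lnot \lnot q2, q4):
        ○ open, literals {q2=true, q3=false, q4=true}.
  branch 2 (add ((\lnot q1 \land (q2 \land \lnot q5)) \lor (q3 \lor (q2 \leftrightarrow \lnot q4)))):
    ((\lnot q1 \land (q2 \land \lnot q5)) \lor (q3 \lor (q2 \leftrightarrow \lnot q4))): β-rule — branch into (\lnot q1 \land (q2 \land \lnot q5))  //  (q3 \lor (q2 \leftrightarrow \lnot q4)).
      branch 2.1 (add (\lnot q1 \land (q2 \land \lnot q5))):
        (\lnot q1 \land (q2 \land \lnot q5)): α-rule — add \lnot q1, (q2 \land \lnot q5).
        (q2 \land \lnot q5): α-rule — add q2, \lnot q5.
        ○ open, literals {q1=false, q2=true, q5=false}.
      branch 2.2 (add (q3 \lor (q2 \leftrightarrow \lnot q4))):
        (q3 \lor (q2 \leftrightarrow \lnot q4)): β-rule — branch into q3  //  (q2 \leftrightarrow \lnot q4).
          branch 2.2.1 (add q3):
            ○ open, literals {q3=true}.
          branch 2.2.2 (add (q2 \leftrightarrow \lnot q4)):
            (q2 \leftrightarrow \lnot q4): β-rule — branch into q2, \lnot q4  //  \lnot q2, \lnot \lnot q4.
              branch 2.2.2.1 (add q2, \lnot q4):
                ○ open, literals {q2=true, q4=false}.
              branch 2.2.2.2 (add \lnot q2, \lnot \lnot q4):
                ○ open, literals {q2=false, q4=true}.
1 branch closed, 5 open.
Each open branch fixes some atoms; the unmentioned ones are free. Counting distinct full assignments: branch {q2=true, q3=false, q4=true} (q1, q5) contributes 4 new; branch {q1=false, q2=true, q5=false} (q4, q3) contributes 3 new; branch {q3=true} (q2, q4, q1, q5) contributes 14 new; branch {q2=true, q4=false} (q1, q3, q5) contributes 3 new; branch {q2=false, q4=true} (q1, q3, q5) contributes 4 new. Total: 28.

28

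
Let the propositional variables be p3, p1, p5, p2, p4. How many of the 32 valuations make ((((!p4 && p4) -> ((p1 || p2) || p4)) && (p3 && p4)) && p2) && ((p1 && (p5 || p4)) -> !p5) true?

3

Initial set: {T (((((!p4 && p4) -> ((p1 || p2) || p4)) && (p3 && p4)) && p2) && ((p1 && (p5 || p4)) -> !p5))}.
T (((((!p4 && p4) -> ((p1 || p2) || p4)) && (p3 && p4)) && p2) && ((p1 && (p5 || p4)) -> !p5)): α-rule — add T ((((!p4 && p4) -> ((p1 || p2) || p4)) && (p3 && p4)) && p2), T ((p1 && (p5 || p4)) -> !p5).
T ((((!p4 && p4) -> ((p1 || p2) || p4)) && (p3 && p4)) && p2): α-rule — add T (((!p4 && p4) -> ((p1 || p2) || p4)) && (p3 && p4)), T p2.
T (((!p4 && p4) -> ((p1 || p2) || p4)) && (p3 && p4)): α-rule — add T ((!p4 && p4) -> ((p1 || p2) || p4)), T (p3 && p4).
T (p3 && p4): α-rule — add T p3, T p4.
T ((p1 && (p5 || p4)) -> !p5): β-rule — branch into F (p1 && (p5 || p4))  //  T !p5.
  branch 1 (add F (p1 && (p5 || p4))):
    T ((!p4 && p4) -> ((p1 || p2) || p4)): β-rule — branch into F (!p4 && p4)  //  T ((p1 || p2) || p4).
      branch 1.1 (add F (!p4 && p4)):
        F (p1 && (p5 || p4)): β-rule — branch into F p1  //  F (p5 || p4).
          branch 1.1.1 (add F p1):
            F (!p4 && p4): β-rule — branch into F !p4  //  F p4.
              branch 1.1.1.1 (add F !p4):
                ○ open, literals {p1=F, p2=T, p3=T, p4=T}.
              branch 1.1.1.2 (add F p4):
                × closes — contains both p4 and !p4.
          branch 1.1.2 (add F (p5 || p4)):
            F (p5 || p4): α-rule — add F p5, F p4.
            × closes — contains both p4 and !p4.
      branch 1.2 (add T ((p1 || p2) || p4)):
        F (p1 && (p5 || p4)): β-rule — branch into F p1  //  F (p5 || p4).
          branch 1.2.1 (add F p1):
            T ((p1 || p2) || p4): β-rule — branch into T (p1 || p2)  //  T p4.
              branch 1.2.1.1 (add T (p1 || p2)):
                T (p1 || p2): β-rule — branch into T p1  //  T p2.
                  branch 1.2.1.1.1 (add T p1):
                    × closes — contains both p1 and !p1.
                  branch 1.2.1.1.2 (add T p2):
                    ○ open, literals {p1=F, p2=T, p3=T, p4=T}.
              branch 1.2.1.2 (add T p4):
                ○ open, literals {p1=F, p2=T, p3=T, p4=T}.
          branch 1.2.2 (add F (p5 || p4)):
            F (p5 || p4): α-rule — add F p5, F p4.
            × closes — contains both p4 and !p4.
  branch 2 (add T !p5):
    T ((!p4 && p4) -> ((p1 || p2) || p4)): β-rule — branch into F (!p4 && p4)  //  T ((p1 || p2) || p4).
      branch 2.1 (add F (!p4 && p4)):
        F (!p4 && p4): β-rule — branch into F !p4  //  F p4.
          branch 2.1.1 (add F !p4):
            ○ open, literals {p2=T, p3=T, p4=T, p5=F}.
          branch 2.1.2 (add F p4):
            × closes — contains both p4 and !p4.
      branch 2.2 (add T ((p1 || p2) || p4)):
        T ((p1 || p2) || p4): β-rule — branch into T (p1 || p2)  //  T p4.
          branch 2.2.1 (add T (p1 || p2)):
            T (p1 || p2): β-rule — branch into T p1  //  T p2.
              branch 2.2.1.1 (add T p1):
                ○ open, literals {p1=T, p2=T, p3=T, p4=T, p5=F}.
              branch 2.2.1.2 (add T p2):
                ○ open, literals {p2=T, p3=T, p4=T, p5=F}.
          branch 2.2.2 (add T p4):
            ○ open, literals {p2=T, p3=T, p4=T, p5=F}.
5 branches closed, 7 open.
Each open branch fixes some atoms; the unmentioned ones are free. Counting distinct full assignments: branch {p1=F, p2=T, p3=T, p4=T} (p5) contributes 2 new; branch {p1=F, p2=T, p3=T, p4=T} (p5) contributes 0 new; branch {p1=F, p2=T, p3=T, p4=T} (p5) contributes 0 new; branch {p2=T, p3=T, p4=T, p5=F} (p1) contributes 1 new; branch {p1=T, p2=T, p3=T, p4=T, p5=F} (none free) contributes 0 new; branch {p2=T, p3=T, p4=T, p5=F} (p1) contributes 0 new; branch {p2=T, p3=T, p4=T, p5=F} (p1) contributes 0 new. Total: 3.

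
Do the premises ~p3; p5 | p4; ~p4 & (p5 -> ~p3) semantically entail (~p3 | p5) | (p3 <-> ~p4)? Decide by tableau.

Yes

Initial set: {T ~p3; T (p5 | p4); T (~p4 & (p5 -> ~p3)); F ((~p3 | p5) | (p3 <-> ~p4))}.
T (~p4 & (p5 -> ~p3)): α-rule — add T ~p4, T (p5 -> ~p3).
F ((~p3 | p5) | (p3 <-> ~p4)): α-rule — add F (~p3 | p5), F (p3 <-> ~p4).
F (~p3 | p5): α-rule — add F ~p3, F p5.
× closes — contains both p3 and ~p3.
All 1 branch closes.
Every branch closed, so the premises entail the conclusion.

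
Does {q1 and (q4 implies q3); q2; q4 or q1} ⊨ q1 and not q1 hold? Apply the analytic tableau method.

No

Initial set: {(q1 and (q4 implies q3)); q2; (q4 or q1); not (q1 and not q1)}.
(q1 and (q4 implies q3)): α-rule — add q1, (q4 implies q3).
(q4 or q1): β-rule — branch into q4  //  q1.
  branch 1 (add q4):
    not (q1 and not q1): β-rule — branch into not q1  //  not not q1.
      branch 1.1 (add not q1):
        × closes — contains both q1 and not q1.
      branch 1.2 (add not not q1):
        (q4 implies q3): β-rule — branch into not q4  //  q3.
          branch 1.2.1 (add not q4):
            × closes — contains both q4 and not q4.
          branch 1.2.2 (add q3):
            ○ open, literals {q1=true, q2=true, q3=true, q4=true}.
  branch 2 (add q1):
    not (q1 and not q1): β-rule — branch into not q1  //  not not q1.
      branch 2.1 (add not q1):
        × closes — contains both q1 and not q1.
      branch 2.2 (add not not q1):
        (q4 implies q3): β-rule — branch into not q4  //  q3.
          branch 2.2.1 (add not q4):
            ○ open, literals {q1=true, q2=true, q4=false}.
          branch 2.2.2 (add q3):
            ○ open, literals {q1=true, q2=true, q3=true}.
3 branches closed, 3 open.
An open branch gives a countermodel: q1=true, q2=true, q3=true, q4=true (unmentioned atoms arbitrary); the premises hold there but the conclusion fails.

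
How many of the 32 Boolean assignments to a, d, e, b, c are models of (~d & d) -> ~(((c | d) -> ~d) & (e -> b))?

32

Initial set: {((~d & d) -> ~(((c | d) -> ~d) & (e -> b)))}.
((~d & d) -> ~(((c | d) -> ~d) & (e -> b))): β-rule — branch into ~(~d & d)  //  ~(((c | d) -> ~d) & (e -> b)).
  branch 1 (add ~(~d & d)):
    ~(~d & d): β-rule — branch into ~~d  //  ~d.
      branch 1.1 (add ~~d):
        ○ open, literals {d=1}.
      branch 1.2 (add ~d):
        ○ open, literals {d=0}.
  branch 2 (add ~(((c | d) -> ~d) & (e -> b))):
    ~(((c | d) -> ~d) & (e -> b)): β-rule — branch into ~((c | d) -> ~d)  //  ~(e -> b).
      branch 2.1 (add ~((c | d) -> ~d)):
        ~((c | d) -> ~d): α-rule — add (c | d), ~~d.
        (c | d): β-rule — branch into c  //  d.
          branch 2.1.1 (add c):
            ○ open, literals {c=1, d=1}.
          branch 2.1.2 (add d):
            ○ open, literals {d=1}.
      branch 2.2 (add ~(e -> b)):
        ~(e -> b): α-rule — add e, ~b.
        ○ open, literals {b=0, e=1}.
0 branches closed, 5 open.
Each open branch fixes some atoms; the unmentioned ones are free. Counting distinct full assignments: branch {d=1} (a, e, b, c) contributes 16 new; branch {d=0} (a, e, b, c) contributes 16 new; branch {c=1, d=1} (a, e, b) contributes 0 new; branch {d=1} (a, e, b, c) contributes 0 new; branch {b=0, e=1} (a, d, c) contributes 0 new. Total: 32.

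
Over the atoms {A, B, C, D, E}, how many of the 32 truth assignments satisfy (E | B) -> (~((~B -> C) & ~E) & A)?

16

Initial set: {((E | B) -> (~((~B -> C) & ~E) & A))}.
((E | B) -> (~((~B -> C) & ~E) & A)): β-rule — branch into ~(E | B)  //  (~((~B -> C) & ~E) & A).
  branch 1 (add ~(E | B)):
    ~(E | B): α-rule — add ~E, ~B.
    ○ open, literals {B=F, E=F}.
  branch 2 (add (~((~B -> C) & ~E) & A)):
    (~((~B -> C) & ~E) & A): α-rule — add ~((~B -> C) & ~E), A.
    ~((~B -> C) & ~E): β-rule — branch into ~(~B -> C)  //  ~~E.
      branch 2.1 (add ~(~B -> C)):
        ~(~B -> C): α-rule — add ~B, ~C.
        ○ open, literals {A=T, B=F, C=F}.
      branch 2.2 (add ~~E):
        ○ open, literals {A=T, E=T}.
0 branches closed, 3 open.
Each open branch fixes some atoms; the unmentioned ones are free. Counting distinct full assignments: branch {B=F, E=F} (A, C, D) contributes 8 new; branch {A=T, B=F, C=F} (D, E) contributes 2 new; branch {A=T, E=T} (B, C, D) contributes 6 new. Total: 16.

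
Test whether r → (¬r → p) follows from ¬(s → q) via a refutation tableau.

Yes

Initial set: {¬(s → q); ¬(r → (¬r → p))}.
¬(s → q): α-rule — add s, ¬q.
¬(r → (¬r → p)): α-rule — add r, ¬(¬r → p).
¬(¬r → p): α-rule — add ¬r, ¬p.
× closes — contains both r and ¬r.
All 1 branch closes.
Every branch closed, so the premises entail the conclusion.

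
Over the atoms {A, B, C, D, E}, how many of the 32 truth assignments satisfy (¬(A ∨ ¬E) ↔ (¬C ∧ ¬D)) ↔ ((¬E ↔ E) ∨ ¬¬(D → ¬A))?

Initial set: {((¬(A ∨ ¬E) ↔ (¬C ∧ ¬D)) ↔ ((¬E ↔ E) ∨ ¬¬(D → ¬A)))}.
((¬(A ∨ ¬E) ↔ (¬C ∧ ¬D)) ↔ ((¬E ↔ E) ∨ ¬¬(D → ¬A))): β-rule — branch into (¬(A ∨ ¬E) ↔ (¬C ∧ ¬D)), ((¬E ↔ E) ∨ ¬¬(D → ¬A))  //  ¬(¬(A ∨ ¬E) ↔ (¬C ∧ ¬D)), ¬((¬E ↔ E) ∨ ¬¬(D → ¬A)).
  branch 1 (add (¬(A ∨ ¬E) ↔ (¬C ∧ ¬D)), ((¬E ↔ E) ∨ ¬¬(D → ¬A))):
    (¬(A ∨ ¬E) ↔ (¬C ∧ ¬D)): β-rule — branch into ¬(A ∨ ¬E), (¬C ∧ ¬D)  //  ¬¬(A ∨ ¬E), ¬(¬C ∧ ¬D).
      branch 1.1 (add ¬(A ∨ ¬E), (¬C ∧ ¬D)):
        ¬(A ∨ ¬E): α-rule — add ¬A, ¬¬E.
        (¬C ∧ ¬D): α-rule — add ¬C, ¬D.
        ((¬E ↔ E) ∨ ¬¬(D → ¬A)): β-rule — branch into (¬E ↔ E)  //  ¬¬(D → ¬A).
          branch 1.1.1 (add (¬E ↔ E)):
            (¬E ↔ E): β-rule — branch into ¬E, E  //  ¬¬E, ¬E.
              branch 1.1.1.1 (add ¬E, E):
                × closes — contains both E and ¬E.
              branch 1.1.1.2 (add ¬¬E, ¬E):
                × closes — contains both E and ¬E.
          branch 1.1.2 (add ¬¬(D → ¬A)):
            ¬¬(D → ¬A): drop double negation, giving (D → ¬A).
            (D → ¬A): β-rule — branch into ¬D  //  ¬A.
              branch 1.1.2.1 (add ¬D):
                ○ open, literals {A=F, C=F, D=F, E=T}.
              branch 1.1.2.2 (add ¬A):
                ○ open, literals {A=F, C=F, D=F, E=T}.
      branch 1.2 (add ¬¬(A ∨ ¬E), ¬(¬C ∧ ¬D)):
        ((¬E ↔ E) ∨ ¬¬(D → ¬A)): β-rule — branch into (¬E ↔ E)  //  ¬¬(D → ¬A).
          branch 1.2.1 (add (¬E ↔ E)):
            ¬¬(A ∨ ¬E): β-rule — branch into A  //  ¬E.
              branch 1.2.1.1 (add A):
                ¬(¬C ∧ ¬D): β-rule — branch into ¬¬C  //  ¬¬D.
                  branch 1.2.1.1.1 (add ¬¬C):
                    (¬E ↔ E): β-rule — branch into ¬E, E  //  ¬¬E, ¬E.
                      branch 1.2.1.1.1.1 (add ¬E, E):
                        × closes — contains both E and ¬E.
                      branch 1.2.1.1.1.2 (add ¬¬E, ¬E):
                        × closes — contains both E and ¬E.
                  branch 1.2.1.1.2 (add ¬¬D):
                    (¬E ↔ E): β-rule — branch into ¬E, E  //  ¬¬E, ¬E.
                      branch 1.2.1.1.2.1 (add ¬E, E):
                        × closes — contains both E and ¬E.
                      branch 1.2.1.1.2.2 (add ¬¬E, ¬E):
                        × closes — contains both E and ¬E.
              branch 1.2.1.2 (add ¬E):
                ¬(¬C ∧ ¬D): β-rule — branch into ¬¬C  //  ¬¬D.
                  branch 1.2.1.2.1 (add ¬¬C):
                    (¬E ↔ E): β-rule — branch into ¬E, E  //  ¬¬E, ¬E.
                      branch 1.2.1.2.1.1 (add ¬E, E):
                        × closes — contains both E and ¬E.
                      branch 1.2.1.2.1.2 (add ¬¬E, ¬E):
                        × closes — contains both E and ¬E.
                  branch 1.2.1.2.2 (add ¬¬D):
                    (¬E ↔ E): β-rule — branch into ¬E, E  //  ¬¬E, ¬E.
                      branch 1.2.1.2.2.1 (add ¬E, E):
                        × closes — contains both E and ¬E.
                      branch 1.2.1.2.2.2 (add ¬¬E, ¬E):
                        × closes — contains both E and ¬E.
          branch 1.2.2 (add ¬¬(D → ¬A)):
            ¬¬(D → ¬A): drop double negation, giving (D → ¬A).
            ¬¬(A ∨ ¬E): β-rule — branch into A  //  ¬E.
              branch 1.2.2.1 (add A):
                ¬(¬C ∧ ¬D): β-rule — branch into ¬¬C  //  ¬¬D.
                  branch 1.2.2.1.1 (add ¬¬C):
                    (D → ¬A): β-rule — branch into ¬D  //  ¬A.
                      branch 1.2.2.1.1.1 (add ¬D):
                        ○ open, literals {A=T, C=T, D=F}.
                      branch 1.2.2.1.1.2 (add ¬A):
                        × closes — contains both A and ¬A.
                  branch 1.2.2.1.2 (add ¬¬D):
                    (D → ¬A): β-rule — branch into ¬D  //  ¬A.
                      branch 1.2.2.1.2.1 (add ¬D):
                        × closes — contains both D and ¬D.
                      branch 1.2.2.1.2.2 (add ¬A):
                        × closes — contains both A and ¬A.
              branch 1.2.2.2 (add ¬E):
                ¬(¬C ∧ ¬D): β-rule — branch into ¬¬C  //  ¬¬D.
                  branch 1.2.2.2.1 (add ¬¬C):
                    (D → ¬A): β-rule — branch into ¬D  //  ¬A.
                      branch 1.2.2.2.1.1 (add ¬D):
                        ○ open, literals {C=T, D=F, E=F}.
                      branch 1.2.2.2.1.2 (add ¬A):
                        ○ open, literals {A=F, C=T, E=F}.
                  branch 1.2.2.2.2 (add ¬¬D):
                    (D → ¬A): β-rule — branch into ¬D  //  ¬A.
                      branch 1.2.2.2.2.1 (add ¬D):
                        × closes — contains both D and ¬D.
                      branch 1.2.2.2.2.2 (add ¬A):
                        ○ open, literals {A=F, D=T, E=F}.
  branch 2 (add ¬(¬(A ∨ ¬E) ↔ (¬C ∧ ¬D)), ¬((¬E ↔ E) ∨ ¬¬(D → ¬A))):
    ¬((¬E ↔ E) ∨ ¬¬(D → ¬A)): α-rule — add ¬(¬E ↔ E), ¬¬¬(D → ¬A).
    ¬¬¬(D → ¬A): drop double negation, giving ¬(D → ¬A).
    ¬(D → ¬A): α-rule — add D, ¬¬A.
    ¬(¬(A ∨ ¬E) ↔ (¬C ∧ ¬D)): β-rule — branch into ¬(A ∨ ¬E), ¬(¬C ∧ ¬D)  //  ¬¬(A ∨ ¬E), (¬C ∧ ¬D).
      branch 2.1 (add ¬(A ∨ ¬E), ¬(¬C ∧ ¬D)):
        ¬(A ∨ ¬E): α-rule — add ¬A, ¬¬E.
        × closes — contains both A and ¬A.
      branch 2.2 (add ¬¬(A ∨ ¬E), (¬C ∧ ¬D)):
        (¬C ∧ ¬D): α-rule — add ¬C, ¬D.
        × closes — contains both D and ¬D.
16 branches closed, 6 open.
Each open branch fixes some atoms; the unmentioned ones are free. Counting distinct full assignments: branch {A=F, C=F, D=F, E=T} (B) contributes 2 new; branch {A=F, C=F, D=F, E=T} (B) contributes 0 new; branch {A=T, C=T, D=F} (B, E) contributes 4 new; branch {C=T, D=F, E=F} (A, B) contributes 2 new; branch {A=F, C=T, E=F} (B, D) contributes 2 new; branch {A=F, D=T, E=F} (B, C) contributes 2 new. Total: 12.

12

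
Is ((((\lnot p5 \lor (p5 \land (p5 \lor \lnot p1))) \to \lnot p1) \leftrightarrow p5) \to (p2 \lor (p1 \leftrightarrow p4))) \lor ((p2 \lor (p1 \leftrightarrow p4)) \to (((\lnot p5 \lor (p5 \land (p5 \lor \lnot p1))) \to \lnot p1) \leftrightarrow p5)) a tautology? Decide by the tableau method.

Assume the negation and expand:
Initial set: {\lnot (((((\lnot p5 \lor (p5 \land (p5 \lor \lnot p1))) \to \lnot p1) \leftrightarrow p5) \to (p2 \lor (p1 \leftrightarrow p4))) \lor ((p2 \lor (p1 \leftrightarrow p4)) \to (((\lnot p5 \lor (p5 \land (p5 \lor \lnot p1))) \to \lnot p1) \leftrightarrow p5)))}.
\lnot (((((\lnot p5 \lor (p5 \land (p5 \lor \lnot p1))) \to \lnot p1) \leftrightarrow p5) \to (p2 \lor (p1 \leftrightarrow p4))) \lor ((p2 \lor (p1 \leftrightarrow p4)) \to (((\lnot p5 \lor (p5 \land (p5 \lor \lnot p1))) \to \lnot p1) \leftrightarrow p5))): α-rule — add \lnot ((((\lnot p5 \lor (p5 \land (p5 \lor \lnot p1))) \to \lnot p1) \leftrightarrow p5) \to (p2 \lor (p1 \leftrightarrow p4))), \lnot ((p2 \lor (p1 \leftrightarrow p4)) \to (((\lnot p5 \lor (p5 \land (p5 \lor \lnot p1))) \to \lnot p1) \leftrightarrow p5)).
\lnot ((((\lnot p5 \lor (p5 \land (p5 \lor \lnot p1))) \to \lnot p1) \leftrightarrow p5) \to (p2 \lor (p1 \leftrightarrow p4))): α-rule — add (((\lnot p5 \lor (p5 \land (p5 \lor \lnot p1))) \to \lnot p1) \leftrightarrow p5), \lnot (p2 \lor (p1 \leftrightarrow p4)).
\lnot ((p2 \lor (p1 \leftrightarrow p4)) \to (((\lnot p5 \lor (p5 \land (p5 \lor \lnot p1))) \to \lnot p1) \leftrightarrow p5)): α-rule — add (p2 \lor (p1 \leftrightarrow p4)), \lnot (((\lnot p5 \lor (p5 \land (p5 \lor \lnot p1))) \to \lnot p1) \leftrightarrow p5).
\lnot (p2 \lor (p1 \leftrightarrow p4)): α-rule — add \lnot p2, \lnot (p1 \leftrightarrow p4).
(((\lnot p5 \lor (p5 \land (p5 \lor \lnot p1))) \to \lnot p1) \leftrightarrow p5): β-rule — branch into ((\lnot p5 \lor (p5 \land (p5 \lor \lnot p1))) \to \lnot p1), p5  //  \lnot ((\lnot p5 \lor (p5 \land (p5 \lor \lnot p1))) \to \lnot p1), \lnot p5.
  branch 1 (add ((\lnot p5 \lor (p5 \land (p5 \lor \lnot p1))) \to \lnot p1), p5):
    (p2 \lor (p1 \leftrightarrow p4)): β-rule — branch into p2  //  (p1 \leftrightarrow p4).
      branch 1.1 (add p2):
        × closes — contains both p2 and \lnot p2.
      branch 1.2 (add (p1 \leftrightarrow p4)):
        \lnot (((\lnot p5 \lor (p5 \land (p5 \lor \lnot p1))) \to \lnot p1) \leftrightarrow p5): β-rule — branch into ((\lnot p5 \lor (p5 \land (p5 \lor \lnot p1))) \to \lnot p1), \lnot p5  //  \lnot ((\lnot p5 \lor (p5 \land (p5 \lor \lnot p1))) \to \lnot p1), p5.
          branch 1.2.1 (add ((\lnot p5 \lor (p5 \land (p5 \lor \lnot p1))) \to \lnot p1), \lnot p5):
            × closes — contains both p5 and \lnot p5.
          branch 1.2.2 (add \lnot ((\lnot p5 \lor (p5 \land (p5 \lor \lnot p1))) \to \lnot p1), p5):
            \lnot ((\lnot p5 \lor (p5 \land (p5 \lor \lnot p1))) \to \lnot p1): α-rule — add (\lnot p5 \lor (p5 \land (p5 \lor \lnot p1))), \lnot \lnot p1.
            \lnot (p1 \leftrightarrow p4): β-rule — branch into p1, \lnot p4  //  \lnot p1, p4.
              branch 1.2.2.1 (add p1, \lnot p4):
                ((\lnot p5 \lor (p5 \land (p5 \lor \lnot p1))) \to \lnot p1): β-rule — branch into \lnot (\lnot p5 \lor (p5 \land (p5 \lor \lnot p1)))  //  \lnot p1.
                  branch 1.2.2.1.1 (add \lnot (\lnot p5 \lor (p5 \land (p5 \lor \lnot p1)))):
                    \lnot (\lnot p5 \lor (p5 \land (p5 \lor \lnot p1))): α-rule — add \lnot \lnot p5, \lnot (p5 \land (p5 \lor \lnot p1)).
                    (p1 \leftrightarrow p4): β-rule — branch into p1, p4  //  \lnot p1, \lnot p4.
                      branch 1.2.2.1.1.1 (add p1, p4):
                        × closes — contains both p4 and \lnot p4.
                      branch 1.2.2.1.1.2 (add \lnot p1, \lnot p4):
                        × closes — contains both p1 and \lnot p1.
                  branch 1.2.2.1.2 (add \lnot p1):
                    × closes — contains both p1 and \lnot p1.
              branch 1.2.2.2 (add \lnot p1, p4):
                × closes — contains both p1 and \lnot p1.
  branch 2 (add \lnot ((\lnot p5 \lor (p5 \land (p5 \lor \lnot p1))) \to \lnot p1), \lnot p5):
    \lnot ((\lnot p5 \lor (p5 \land (p5 \lor \lnot p1))) \to \lnot p1): α-rule — add (\lnot p5 \lor (p5 \land (p5 \lor \lnot p1))), \lnot \lnot p1.
    (p2 \lor (p1 \leftrightarrow p4)): β-rule — branch into p2  //  (p1 \leftrightarrow p4).
      branch 2.1 (add p2):
        × closes — contains both p2 and \lnot p2.
      branch 2.2 (add (p1 \leftrightarrow p4)):
        \lnot (((\lnot p5 \lor (p5 \land (p5 \lor \lnot p1))) \to \lnot p1) \leftrightarrow p5): β-rule — branch into ((\lnot p5 \lor (p5 \land (p5 \lor \lnot p1))) \to \lnot p1), \lnot p5  //  \lnot ((\lnot p5 \lor (p5 \land (p5 \lor \lnot p1))) \to \lnot p1), p5.
          branch 2.2.1 (add ((\lnot p5 \lor (p5 \land (p5 \lor \lnot p1))) \to \lnot p1), \lnot p5):
            \lnot (p1 \leftrightarrow p4): β-rule — branch into p1, \lnot p4  //  \lnot p1, p4.
              branch 2.2.1.1 (add p1, \lnot p4):
                (\lnot p5 \lor (p5 \land (p5 \lor \lnot p1))): β-rule — branch into \lnot p5  //  (p5 \land (p5 \lor \lnot p1)).
                  branch 2.2.1.1.1 (add \lnot p5):
                    (p1 \leftrightarrow p4): β-rule — branch into p1, p4  //  \lnot p1, \lnot p4.
                      branch 2.2.1.1.1.1 (add p1, p4):
                        × closes — contains both p4 and \lnot p4.
                      branch 2.2.1.1.1.2 (add \lnot p1, \lnot p4):
                        × closes — contains both p1 and \lnot p1.
                  branch 2.2.1.1.2 (add (p5 \land (p5 \lor \lnot p1))):
                    (p5 \land (p5 \lor \lnot p1)): α-rule — add p5, (p5 \lor \lnot p1).
                    × closes — contains both p5 and \lnot p5.
              branch 2.2.1.2 (add \lnot p1, p4):
                × closes — contains both p1 and \lnot p1.
          branch 2.2.2 (add \lnot ((\lnot p5 \lor (p5 \land (p5 \lor \lnot p1))) \to \lnot p1), p5):
            × closes — contains both p5 and \lnot p5.
All 12 branches close.
Every branch closed, so the negation is unsatisfiable and the formula is valid.

Valid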